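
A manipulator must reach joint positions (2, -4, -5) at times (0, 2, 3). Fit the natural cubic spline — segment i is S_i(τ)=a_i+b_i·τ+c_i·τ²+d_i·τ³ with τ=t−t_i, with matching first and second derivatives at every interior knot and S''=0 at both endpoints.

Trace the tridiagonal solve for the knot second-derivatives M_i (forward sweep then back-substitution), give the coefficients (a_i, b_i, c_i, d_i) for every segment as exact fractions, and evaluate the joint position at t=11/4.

Δ: Δ0=-3, Δ1=-1
row 1: diag=6, rhs=12; c'=1/6, d'=2
back: M1=2
M: M0=0, M1=2, M2=0
seg 0: a=2, c=M0/2=0, d=(M1−M0)/(6·2)=1/6, b=Δ0−h0·(2M0+M1)/6=-11/3
seg 1: a=-4, c=M1/2=1, d=(M2−M1)/(6·1)=-1/3, b=Δ1−h1·(2M1+M2)/6=-5/3
t_q=11/4 → seg 1, τ=3/4; S=-4+-5/3·τ+1·τ²+-1/3·τ³=-309/64

  seg 0: a=2 b=-11/3 c=0 d=1/6
  seg 1: a=-4 b=-5/3 c=1 d=-1/3
S(11/4) = -309/64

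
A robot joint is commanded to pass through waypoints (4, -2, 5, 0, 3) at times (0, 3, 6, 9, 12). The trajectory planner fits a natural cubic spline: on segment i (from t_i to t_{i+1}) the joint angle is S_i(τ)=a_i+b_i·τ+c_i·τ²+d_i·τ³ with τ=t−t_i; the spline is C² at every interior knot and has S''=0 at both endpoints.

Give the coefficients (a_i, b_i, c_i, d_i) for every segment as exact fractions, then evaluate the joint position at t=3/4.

  seg 0: a=4 b=-587/168 c=0 d=251/1512
  seg 1: a=-2 b=83/84 c=251/168 d=-527/1512
  seg 2: a=5 b=13/24 c=-23/14 d=457/1512
  seg 3: a=0 b=-97/84 c=181/168 d=-181/1512
S(3/4) = 5195/3584

Δ: Δ0=-2, Δ1=7/3, Δ2=-5/3, Δ3=1
row 1: diag=12, rhs=26; c'=1/4, d'=13/6
row 2: denom=12−3·1/4=45/4; d'=(-24−3·13/6)/(45/4)=-122/45
row 3: denom=12−3·4/15=56/5; d'=(16−3·-122/45)/(56/5)=181/84
back: M3=181/84
back: M2=-122/45−4/15·181/84=-23/7
back: M1=13/6−1/4·-23/7=251/84
M: M0=0, M1=251/84, M2=-23/7, M3=181/84, M4=0
seg 0: a=4, c=M0/2=0, d=(M1−M0)/(6·3)=251/1512, b=Δ0−h0·(2M0+M1)/6=-587/168
seg 1: a=-2, c=M1/2=251/168, d=(M2−M1)/(6·3)=-527/1512, b=Δ1−h1·(2M1+M2)/6=83/84
seg 2: a=5, c=M2/2=-23/14, d=(M3−M2)/(6·3)=457/1512, b=Δ2−h2·(2M2+M3)/6=13/24
seg 3: a=0, c=M3/2=181/168, d=(M4−M3)/(6·3)=-181/1512, b=Δ3−h3·(2M3+M4)/6=-97/84
t_q=3/4 → seg 0, τ=3/4; S=4+-587/168·τ+0·τ²+251/1512·τ³=5195/3584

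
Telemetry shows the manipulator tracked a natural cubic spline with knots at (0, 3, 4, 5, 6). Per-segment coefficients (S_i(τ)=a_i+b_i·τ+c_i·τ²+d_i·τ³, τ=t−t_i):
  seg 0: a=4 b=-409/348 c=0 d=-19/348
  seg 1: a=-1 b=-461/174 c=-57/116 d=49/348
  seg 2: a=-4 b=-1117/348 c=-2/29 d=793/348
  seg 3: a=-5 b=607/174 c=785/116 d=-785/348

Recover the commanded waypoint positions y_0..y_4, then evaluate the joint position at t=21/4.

y_0 = S_0(0) = a_0 = 4
y_1 = S_1(0) = a_1 = -1
y_2 = S_2(0) = a_2 = -4
y_3 = S_3(0) = a_3 = -5
y_4 = S_3(1) = 3
t_q=21/4 is in segment 3 (τ=1/4); S_3(τ)=-27767/7424

y_0=4 y_1=-1 y_2=-4 y_3=-5 y_4=3
S(21/4) = -27767/7424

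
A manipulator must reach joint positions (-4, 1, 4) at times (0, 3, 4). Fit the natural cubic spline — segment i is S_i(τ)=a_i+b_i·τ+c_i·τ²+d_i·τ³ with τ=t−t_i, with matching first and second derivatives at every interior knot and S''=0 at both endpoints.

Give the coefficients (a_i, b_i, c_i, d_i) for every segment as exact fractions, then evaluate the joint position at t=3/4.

  seg 0: a=-4 b=7/6 c=0 d=1/18
  seg 1: a=1 b=8/3 c=1/2 d=-1/6
S(3/4) = -397/128

Δ: Δ0=5/3, Δ1=3
row 1: diag=8, rhs=8; c'=1/8, d'=1
back: M1=1
M: M0=0, M1=1, M2=0
seg 0: a=-4, c=M0/2=0, d=(M1−M0)/(6·3)=1/18, b=Δ0−h0·(2M0+M1)/6=7/6
seg 1: a=1, c=M1/2=1/2, d=(M2−M1)/(6·1)=-1/6, b=Δ1−h1·(2M1+M2)/6=8/3
t_q=3/4 → seg 0, τ=3/4; S=-4+7/6·τ+0·τ²+1/18·τ³=-397/128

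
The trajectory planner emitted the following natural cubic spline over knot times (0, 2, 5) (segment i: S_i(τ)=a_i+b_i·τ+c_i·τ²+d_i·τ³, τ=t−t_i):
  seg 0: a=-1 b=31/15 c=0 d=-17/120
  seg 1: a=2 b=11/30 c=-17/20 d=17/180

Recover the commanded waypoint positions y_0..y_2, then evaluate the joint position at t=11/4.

y_0=-1 y_1=2 y_2=-2
S(11/4) = 2351/1280

y_0 = S_0(0) = a_0 = -1
y_1 = S_1(0) = a_1 = 2
y_2 = S_1(3) = -2
t_q=11/4 is in segment 1 (τ=3/4); S_1(τ)=2351/1280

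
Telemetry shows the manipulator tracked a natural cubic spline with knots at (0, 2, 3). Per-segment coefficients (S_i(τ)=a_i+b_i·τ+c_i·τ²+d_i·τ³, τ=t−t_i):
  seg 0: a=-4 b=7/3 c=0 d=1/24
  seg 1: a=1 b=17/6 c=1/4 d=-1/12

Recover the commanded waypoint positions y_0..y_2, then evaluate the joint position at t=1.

y_0=-4 y_1=1 y_2=4
S(1) = -13/8

y_0 = S_0(0) = a_0 = -4
y_1 = S_1(0) = a_1 = 1
y_2 = S_1(1) = 4
t_q=1 is in segment 0 (τ=1); S_0(τ)=-13/8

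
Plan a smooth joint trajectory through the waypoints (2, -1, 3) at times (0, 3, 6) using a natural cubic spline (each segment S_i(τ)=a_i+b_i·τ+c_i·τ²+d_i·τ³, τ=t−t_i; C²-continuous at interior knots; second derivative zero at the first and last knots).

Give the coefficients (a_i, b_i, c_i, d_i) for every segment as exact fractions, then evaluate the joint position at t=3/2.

Δ: Δ0=-1, Δ1=4/3
row 1: diag=12, rhs=14; c'=1/4, d'=7/6
back: M1=7/6
M: M0=0, M1=7/6, M2=0
seg 0: a=2, c=M0/2=0, d=(M1−M0)/(6·3)=7/108, b=Δ0−h0·(2M0+M1)/6=-19/12
seg 1: a=-1, c=M1/2=7/12, d=(M2−M1)/(6·3)=-7/108, b=Δ1−h1·(2M1+M2)/6=1/6
t_q=3/2 → seg 0, τ=3/2; S=2+-19/12·τ+0·τ²+7/108·τ³=-5/32

  seg 0: a=2 b=-19/12 c=0 d=7/108
  seg 1: a=-1 b=1/6 c=7/12 d=-7/108
S(3/2) = -5/32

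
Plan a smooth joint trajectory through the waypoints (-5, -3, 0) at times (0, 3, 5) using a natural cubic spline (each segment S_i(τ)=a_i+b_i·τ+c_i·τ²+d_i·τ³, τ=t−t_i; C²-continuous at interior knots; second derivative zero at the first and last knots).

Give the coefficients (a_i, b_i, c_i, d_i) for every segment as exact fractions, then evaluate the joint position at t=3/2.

Δ: Δ0=2/3, Δ1=3/2
row 1: diag=10, rhs=5; c'=1/5, d'=1/2
back: M1=1/2
M: M0=0, M1=1/2, M2=0
seg 0: a=-5, c=M0/2=0, d=(M1−M0)/(6·3)=1/36, b=Δ0−h0·(2M0+M1)/6=5/12
seg 1: a=-3, c=M1/2=1/4, d=(M2−M1)/(6·2)=-1/24, b=Δ1−h1·(2M1+M2)/6=7/6
t_q=3/2 → seg 0, τ=3/2; S=-5+5/12·τ+0·τ²+1/36·τ³=-137/32

  seg 0: a=-5 b=5/12 c=0 d=1/36
  seg 1: a=-3 b=7/6 c=1/4 d=-1/24
S(3/2) = -137/32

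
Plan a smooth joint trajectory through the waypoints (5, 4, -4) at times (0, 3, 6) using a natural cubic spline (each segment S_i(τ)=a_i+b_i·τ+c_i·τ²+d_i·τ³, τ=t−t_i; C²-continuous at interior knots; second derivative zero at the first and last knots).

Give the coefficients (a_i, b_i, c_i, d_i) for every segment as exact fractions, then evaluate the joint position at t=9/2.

  seg 0: a=5 b=1/4 c=0 d=-7/108
  seg 1: a=4 b=-3/2 c=-7/12 d=7/108
S(9/2) = 21/32

Δ: Δ0=-1/3, Δ1=-8/3
row 1: diag=12, rhs=-14; c'=1/4, d'=-7/6
back: M1=-7/6
M: M0=0, M1=-7/6, M2=0
seg 0: a=5, c=M0/2=0, d=(M1−M0)/(6·3)=-7/108, b=Δ0−h0·(2M0+M1)/6=1/4
seg 1: a=4, c=M1/2=-7/12, d=(M2−M1)/(6·3)=7/108, b=Δ1−h1·(2M1+M2)/6=-3/2
t_q=9/2 → seg 1, τ=3/2; S=4+-3/2·τ+-7/12·τ²+7/108·τ³=21/32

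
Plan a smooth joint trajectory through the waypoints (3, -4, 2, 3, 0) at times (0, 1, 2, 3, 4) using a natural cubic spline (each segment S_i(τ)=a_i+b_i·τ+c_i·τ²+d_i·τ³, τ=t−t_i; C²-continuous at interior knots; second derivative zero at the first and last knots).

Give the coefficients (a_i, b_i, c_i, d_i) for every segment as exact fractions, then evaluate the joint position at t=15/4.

  seg 0: a=3 b=-603/56 c=0 d=211/56
  seg 1: a=-4 b=15/28 c=633/56 d=-327/56
  seg 2: a=2 b=45/8 c=-87/14 d=89/56
  seg 3: a=3 b=-57/28 c=-81/56 d=27/56
S(15/4) = 3093/3584

Δ: Δ0=-7, Δ1=6, Δ2=1, Δ3=-3
row 1: diag=4, rhs=78; c'=1/4, d'=39/2
row 2: denom=4−1·1/4=15/4; d'=(-30−1·39/2)/(15/4)=-66/5
row 3: denom=4−1·4/15=56/15; d'=(-24−1·-66/5)/(56/15)=-81/28
back: M3=-81/28
back: M2=-66/5−4/15·-81/28=-87/7
back: M1=39/2−1/4·-87/7=633/28
M: M0=0, M1=633/28, M2=-87/7, M3=-81/28, M4=0
seg 0: a=3, c=M0/2=0, d=(M1−M0)/(6·1)=211/56, b=Δ0−h0·(2M0+M1)/6=-603/56
seg 1: a=-4, c=M1/2=633/56, d=(M2−M1)/(6·1)=-327/56, b=Δ1−h1·(2M1+M2)/6=15/28
seg 2: a=2, c=M2/2=-87/14, d=(M3−M2)/(6·1)=89/56, b=Δ2−h2·(2M2+M3)/6=45/8
seg 3: a=3, c=M3/2=-81/56, d=(M4−M3)/(6·1)=27/56, b=Δ3−h3·(2M3+M4)/6=-57/28
t_q=15/4 → seg 3, τ=3/4; S=3+-57/28·τ+-81/56·τ²+27/56·τ³=3093/3584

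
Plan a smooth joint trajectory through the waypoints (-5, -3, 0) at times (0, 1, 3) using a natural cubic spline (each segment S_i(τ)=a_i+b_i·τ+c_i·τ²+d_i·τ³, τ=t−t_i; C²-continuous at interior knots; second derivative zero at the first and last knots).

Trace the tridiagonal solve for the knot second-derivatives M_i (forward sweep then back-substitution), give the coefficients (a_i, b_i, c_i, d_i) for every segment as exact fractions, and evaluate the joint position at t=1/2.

Δ: Δ0=2, Δ1=3/2
row 1: diag=6, rhs=-3; c'=1/3, d'=-1/2
back: M1=-1/2
M: M0=0, M1=-1/2, M2=0
seg 0: a=-5, c=M0/2=0, d=(M1−M0)/(6·1)=-1/12, b=Δ0−h0·(2M0+M1)/6=25/12
seg 1: a=-3, c=M1/2=-1/4, d=(M2−M1)/(6·2)=1/24, b=Δ1−h1·(2M1+M2)/6=11/6
t_q=1/2 → seg 0, τ=1/2; S=-5+25/12·τ+0·τ²+-1/12·τ³=-127/32

  seg 0: a=-5 b=25/12 c=0 d=-1/12
  seg 1: a=-3 b=11/6 c=-1/4 d=1/24
S(1/2) = -127/32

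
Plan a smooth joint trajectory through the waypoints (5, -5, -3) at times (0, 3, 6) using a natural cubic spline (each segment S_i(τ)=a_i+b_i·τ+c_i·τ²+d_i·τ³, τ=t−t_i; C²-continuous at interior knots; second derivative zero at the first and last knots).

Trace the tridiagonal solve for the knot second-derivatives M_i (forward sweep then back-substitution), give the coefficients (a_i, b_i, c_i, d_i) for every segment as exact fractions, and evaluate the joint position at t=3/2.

Δ: Δ0=-10/3, Δ1=2/3
row 1: diag=12, rhs=24; c'=1/4, d'=2
back: M1=2
M: M0=0, M1=2, M2=0
seg 0: a=5, c=M0/2=0, d=(M1−M0)/(6·3)=1/9, b=Δ0−h0·(2M0+M1)/6=-13/3
seg 1: a=-5, c=M1/2=1, d=(M2−M1)/(6·3)=-1/9, b=Δ1−h1·(2M1+M2)/6=-4/3
t_q=3/2 → seg 0, τ=3/2; S=5+-13/3·τ+0·τ²+1/9·τ³=-9/8

  seg 0: a=5 b=-13/3 c=0 d=1/9
  seg 1: a=-5 b=-4/3 c=1 d=-1/9
S(3/2) = -9/8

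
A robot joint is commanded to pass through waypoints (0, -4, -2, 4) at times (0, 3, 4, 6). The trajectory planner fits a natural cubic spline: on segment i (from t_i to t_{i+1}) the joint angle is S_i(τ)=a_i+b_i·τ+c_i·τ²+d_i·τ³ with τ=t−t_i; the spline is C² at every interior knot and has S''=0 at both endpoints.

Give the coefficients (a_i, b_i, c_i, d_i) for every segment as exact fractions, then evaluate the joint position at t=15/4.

  seg 0: a=0 b=-359/141 c=0 d=19/141
  seg 1: a=-4 b=154/141 c=57/47 d=-43/141
  seg 2: a=-2 b=367/141 c=14/47 d=-7/141
S(15/4) = -7903/3008

Δ: Δ0=-4/3, Δ1=2, Δ2=3
row 1: diag=8, rhs=20; c'=1/8, d'=5/2
row 2: denom=6−1·1/8=47/8; d'=(6−1·5/2)/(47/8)=28/47
back: M2=28/47
back: M1=5/2−1/8·28/47=114/47
M: M0=0, M1=114/47, M2=28/47, M3=0
seg 0: a=0, c=M0/2=0, d=(M1−M0)/(6·3)=19/141, b=Δ0−h0·(2M0+M1)/6=-359/141
seg 1: a=-4, c=M1/2=57/47, d=(M2−M1)/(6·1)=-43/141, b=Δ1−h1·(2M1+M2)/6=154/141
seg 2: a=-2, c=M2/2=14/47, d=(M3−M2)/(6·2)=-7/141, b=Δ2−h2·(2M2+M3)/6=367/141
t_q=15/4 → seg 1, τ=3/4; S=-4+154/141·τ+57/47·τ²+-43/141·τ³=-7903/3008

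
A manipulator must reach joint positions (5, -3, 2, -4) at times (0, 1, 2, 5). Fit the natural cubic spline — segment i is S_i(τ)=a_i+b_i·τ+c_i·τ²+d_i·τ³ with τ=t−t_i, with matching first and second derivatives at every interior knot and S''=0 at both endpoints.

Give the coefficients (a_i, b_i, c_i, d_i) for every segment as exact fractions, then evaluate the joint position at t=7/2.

  seg 0: a=5 b=-359/31 c=0 d=111/31
  seg 1: a=-3 b=-26/31 c=333/31 d=-152/31
  seg 2: a=2 b=184/31 c=-123/31 d=41/93
S(7/2) = 859/248

Δ: Δ0=-8, Δ1=5, Δ2=-2
row 1: diag=4, rhs=78; c'=1/4, d'=39/2
row 2: denom=8−1·1/4=31/4; d'=(-42−1·39/2)/(31/4)=-246/31
back: M2=-246/31
back: M1=39/2−1/4·-246/31=666/31
M: M0=0, M1=666/31, M2=-246/31, M3=0
seg 0: a=5, c=M0/2=0, d=(M1−M0)/(6·1)=111/31, b=Δ0−h0·(2M0+M1)/6=-359/31
seg 1: a=-3, c=M1/2=333/31, d=(M2−M1)/(6·1)=-152/31, b=Δ1−h1·(2M1+M2)/6=-26/31
seg 2: a=2, c=M2/2=-123/31, d=(M3−M2)/(6·3)=41/93, b=Δ2−h2·(2M2+M3)/6=184/31
t_q=7/2 → seg 2, τ=3/2; S=2+184/31·τ+-123/31·τ²+41/93·τ³=859/248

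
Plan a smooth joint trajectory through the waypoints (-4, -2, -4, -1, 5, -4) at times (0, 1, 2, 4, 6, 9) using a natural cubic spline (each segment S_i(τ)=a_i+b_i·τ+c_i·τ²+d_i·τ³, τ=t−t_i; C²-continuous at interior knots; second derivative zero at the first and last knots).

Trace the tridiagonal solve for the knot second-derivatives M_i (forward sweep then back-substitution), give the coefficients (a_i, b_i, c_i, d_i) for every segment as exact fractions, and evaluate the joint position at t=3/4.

  seg 0: a=-4 b=1263/397 c=0 d=-469/397
  seg 1: a=-2 b=-144/397 c=-1407/397 d=757/397
  seg 2: a=-4 b=-687/397 c=864/397 d=-891/3176
  seg 3: a=-1 b=2865/794 c=783/1588 d=-633/1588
  seg 4: a=5 b=633/794 c=-3015/1588 d=335/1588
S(3/4) = -53671/25408

Δ: Δ0=2, Δ1=-2, Δ2=3/2, Δ3=3, Δ4=-3
row 1: diag=4, rhs=-24; c'=1/4, d'=-6
row 2: denom=6−1·1/4=23/4; d'=(21−1·-6)/(23/4)=108/23
row 3: denom=8−2·8/23=168/23; d'=(9−2·108/23)/(168/23)=-3/56
row 4: denom=10−2·23/84=397/42; d'=(-36−2·-3/56)/(397/42)=-3015/794
back: M4=-3015/794
back: M3=-3/56−23/84·-3015/794=783/794
back: M2=108/23−8/23·783/794=1728/397
back: M1=-6−1/4·1728/397=-2814/397
M: M0=0, M1=-2814/397, M2=1728/397, M3=783/794, M4=-3015/794, M5=0
seg 0: a=-4, c=M0/2=0, d=(M1−M0)/(6·1)=-469/397, b=Δ0−h0·(2M0+M1)/6=1263/397
seg 1: a=-2, c=M1/2=-1407/397, d=(M2−M1)/(6·1)=757/397, b=Δ1−h1·(2M1+M2)/6=-144/397
seg 2: a=-4, c=M2/2=864/397, d=(M3−M2)/(6·2)=-891/3176, b=Δ2−h2·(2M2+M3)/6=-687/397
seg 3: a=-1, c=M3/2=783/1588, d=(M4−M3)/(6·2)=-633/1588, b=Δ3−h3·(2M3+M4)/6=2865/794
seg 4: a=5, c=M4/2=-3015/1588, d=(M5−M4)/(6·3)=335/1588, b=Δ4−h4·(2M4+M5)/6=633/794
t_q=3/4 → seg 0, τ=3/4; S=-4+1263/397·τ+0·τ²+-469/397·τ³=-53671/25408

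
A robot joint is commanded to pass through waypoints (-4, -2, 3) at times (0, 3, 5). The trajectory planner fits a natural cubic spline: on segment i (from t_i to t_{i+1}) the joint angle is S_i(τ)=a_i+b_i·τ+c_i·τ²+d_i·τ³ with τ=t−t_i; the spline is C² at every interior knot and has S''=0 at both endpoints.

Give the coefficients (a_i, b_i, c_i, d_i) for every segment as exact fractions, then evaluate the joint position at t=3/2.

  seg 0: a=-4 b=7/60 c=0 d=11/180
  seg 1: a=-2 b=53/30 c=11/20 d=-11/120
S(3/2) = -579/160

Δ: Δ0=2/3, Δ1=5/2
row 1: diag=10, rhs=11; c'=1/5, d'=11/10
back: M1=11/10
M: M0=0, M1=11/10, M2=0
seg 0: a=-4, c=M0/2=0, d=(M1−M0)/(6·3)=11/180, b=Δ0−h0·(2M0+M1)/6=7/60
seg 1: a=-2, c=M1/2=11/20, d=(M2−M1)/(6·2)=-11/120, b=Δ1−h1·(2M1+M2)/6=53/30
t_q=3/2 → seg 0, τ=3/2; S=-4+7/60·τ+0·τ²+11/180·τ³=-579/160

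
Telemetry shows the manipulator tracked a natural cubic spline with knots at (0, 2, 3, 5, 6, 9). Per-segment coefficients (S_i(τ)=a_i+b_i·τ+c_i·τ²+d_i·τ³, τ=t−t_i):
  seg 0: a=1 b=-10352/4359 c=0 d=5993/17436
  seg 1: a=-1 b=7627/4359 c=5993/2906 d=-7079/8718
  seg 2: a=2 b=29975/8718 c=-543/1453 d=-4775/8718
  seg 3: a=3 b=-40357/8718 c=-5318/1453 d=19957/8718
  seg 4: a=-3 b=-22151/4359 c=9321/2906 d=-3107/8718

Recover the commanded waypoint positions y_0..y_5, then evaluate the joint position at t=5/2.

y_0=1 y_1=-1 y_2=2 y_3=3 y_4=-3 y_5=1
S(5/2) = 6717/23248

y_0 = S_0(0) = a_0 = 1
y_1 = S_1(0) = a_1 = -1
y_2 = S_2(0) = a_2 = 2
y_3 = S_3(0) = a_3 = 3
y_4 = S_4(0) = a_4 = -3
y_5 = S_4(3) = 1
t_q=5/2 is in segment 1 (τ=1/2); S_1(τ)=6717/23248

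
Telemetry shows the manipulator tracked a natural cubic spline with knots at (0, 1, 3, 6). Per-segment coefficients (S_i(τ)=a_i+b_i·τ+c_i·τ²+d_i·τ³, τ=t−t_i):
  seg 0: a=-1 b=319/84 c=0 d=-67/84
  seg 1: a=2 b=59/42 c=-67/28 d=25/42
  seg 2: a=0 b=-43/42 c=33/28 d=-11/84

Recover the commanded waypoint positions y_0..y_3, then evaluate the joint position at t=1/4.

y_0 = S_0(0) = a_0 = -1
y_1 = S_1(0) = a_1 = 2
y_2 = S_2(0) = a_2 = 0
y_3 = S_2(3) = 4
t_q=1/4 is in segment 0 (τ=1/4); S_0(τ)=-113/1792

y_0=-1 y_1=2 y_2=0 y_3=4
S(1/4) = -113/1792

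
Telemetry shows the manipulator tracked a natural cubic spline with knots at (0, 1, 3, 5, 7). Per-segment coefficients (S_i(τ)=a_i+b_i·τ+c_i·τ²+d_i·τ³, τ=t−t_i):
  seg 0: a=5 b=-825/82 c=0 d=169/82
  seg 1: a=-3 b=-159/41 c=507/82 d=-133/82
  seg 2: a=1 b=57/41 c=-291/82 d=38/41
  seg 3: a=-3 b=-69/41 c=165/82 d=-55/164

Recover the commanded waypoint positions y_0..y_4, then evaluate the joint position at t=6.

y_0=5 y_1=-3 y_2=1 y_3=-3 y_4=-1
S(6) = -493/164

y_0 = S_0(0) = a_0 = 5
y_1 = S_1(0) = a_1 = -3
y_2 = S_2(0) = a_2 = 1
y_3 = S_3(0) = a_3 = -3
y_4 = S_3(2) = -1
t_q=6 is in segment 3 (τ=1); S_3(τ)=-493/164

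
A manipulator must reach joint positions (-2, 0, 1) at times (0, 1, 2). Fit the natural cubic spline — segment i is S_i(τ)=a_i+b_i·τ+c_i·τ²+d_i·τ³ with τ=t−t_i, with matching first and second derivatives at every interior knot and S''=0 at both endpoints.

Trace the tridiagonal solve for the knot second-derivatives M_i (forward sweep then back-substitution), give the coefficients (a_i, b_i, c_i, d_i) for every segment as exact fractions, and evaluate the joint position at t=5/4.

  seg 0: a=-2 b=9/4 c=0 d=-1/4
  seg 1: a=0 b=3/2 c=-3/4 d=1/4
S(5/4) = 85/256

Δ: Δ0=2, Δ1=1
row 1: diag=4, rhs=-6; c'=1/4, d'=-3/2
back: M1=-3/2
M: M0=0, M1=-3/2, M2=0
seg 0: a=-2, c=M0/2=0, d=(M1−M0)/(6·1)=-1/4, b=Δ0−h0·(2M0+M1)/6=9/4
seg 1: a=0, c=M1/2=-3/4, d=(M2−M1)/(6·1)=1/4, b=Δ1−h1·(2M1+M2)/6=3/2
t_q=5/4 → seg 1, τ=1/4; S=0+3/2·τ+-3/4·τ²+1/4·τ³=85/256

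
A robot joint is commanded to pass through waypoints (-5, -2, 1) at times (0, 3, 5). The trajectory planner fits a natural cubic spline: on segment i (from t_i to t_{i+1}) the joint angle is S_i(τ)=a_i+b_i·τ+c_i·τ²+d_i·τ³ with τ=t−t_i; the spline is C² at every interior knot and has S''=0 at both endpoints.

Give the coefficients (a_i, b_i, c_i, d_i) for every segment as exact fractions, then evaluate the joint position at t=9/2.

Δ: Δ0=1, Δ1=3/2
row 1: diag=10, rhs=3; c'=1/5, d'=3/10
back: M1=3/10
M: M0=0, M1=3/10, M2=0
seg 0: a=-5, c=M0/2=0, d=(M1−M0)/(6·3)=1/60, b=Δ0−h0·(2M0+M1)/6=17/20
seg 1: a=-2, c=M1/2=3/20, d=(M2−M1)/(6·2)=-1/40, b=Δ1−h1·(2M1+M2)/6=13/10
t_q=9/2 → seg 1, τ=3/2; S=-2+13/10·τ+3/20·τ²+-1/40·τ³=13/64

  seg 0: a=-5 b=17/20 c=0 d=1/60
  seg 1: a=-2 b=13/10 c=3/20 d=-1/40
S(9/2) = 13/64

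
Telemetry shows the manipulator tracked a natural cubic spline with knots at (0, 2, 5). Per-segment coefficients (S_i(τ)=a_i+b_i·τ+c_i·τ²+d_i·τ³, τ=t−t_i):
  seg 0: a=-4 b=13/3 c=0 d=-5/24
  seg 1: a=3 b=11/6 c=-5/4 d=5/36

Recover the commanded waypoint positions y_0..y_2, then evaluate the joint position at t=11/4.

y_0 = S_0(0) = a_0 = -4
y_1 = S_1(0) = a_1 = 3
y_2 = S_1(3) = 1
t_q=11/4 is in segment 1 (τ=3/4); S_1(τ)=955/256

y_0=-4 y_1=3 y_2=1
S(11/4) = 955/256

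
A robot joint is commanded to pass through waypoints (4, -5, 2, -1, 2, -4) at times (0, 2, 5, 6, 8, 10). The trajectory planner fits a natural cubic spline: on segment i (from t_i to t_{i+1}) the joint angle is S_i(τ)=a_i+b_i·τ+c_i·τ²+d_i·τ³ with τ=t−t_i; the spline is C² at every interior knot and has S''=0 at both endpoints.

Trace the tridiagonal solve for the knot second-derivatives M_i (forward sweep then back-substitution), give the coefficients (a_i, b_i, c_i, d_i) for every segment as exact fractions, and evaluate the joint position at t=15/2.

Δ: Δ0=-9/2, Δ1=7/3, Δ2=-3, Δ3=3/2, Δ4=-3
row 1: diag=10, rhs=41; c'=3/10, d'=41/10
row 2: denom=8−3·3/10=71/10; d'=(-32−3·41/10)/(71/10)=-443/71
row 3: denom=6−1·10/71=416/71; d'=(27−1·-443/71)/(416/71)=295/52
row 4: denom=8−2·71/208=761/104; d'=(-27−2·295/52)/(761/104)=-3988/761
back: M4=-3988/761
back: M3=295/52−71/208·-3988/761=11357/1522
back: M2=-443/71−10/71·11357/1522=-5548/761
back: M1=41/10−3/10·-5548/761=9569/1522
M: M0=0, M1=9569/1522, M2=-5548/761, M3=11357/1522, M4=-3988/761, M5=0
seg 0: a=4, c=M0/2=0, d=(M1−M0)/(6·2)=9569/18264, b=Δ0−h0·(2M0+M1)/6=-15058/2283
seg 1: a=-5, c=M1/2=9569/3044, d=(M2−M1)/(6·3)=-20665/27396, b=Δ1−h1·(2M1+M2)/6=-1409/4566
seg 2: a=2, c=M2/2=-2774/761, d=(M3−M2)/(6·1)=22453/9132, b=Δ2−h2·(2M2+M3)/6=-16561/9132
seg 3: a=-1, c=M3/2=11357/3044, d=(M4−M3)/(6·2)=-19333/18264, b=Δ3−h3·(2M3+M4)/6=-7889/4566
seg 4: a=2, c=M4/2=-1994/761, d=(M5−M4)/(6·2)=997/2283, b=Δ4−h4·(2M4+M5)/6=1127/2283
t_q=15/2 → seg 3, τ=3/2; S=-1+-7889/4566·τ+11357/3044·τ²+-19333/18264·τ³=59927/48704

  seg 0: a=4 b=-15058/2283 c=0 d=9569/18264
  seg 1: a=-5 b=-1409/4566 c=9569/3044 d=-20665/27396
  seg 2: a=2 b=-16561/9132 c=-2774/761 d=22453/9132
  seg 3: a=-1 b=-7889/4566 c=11357/3044 d=-19333/18264
  seg 4: a=2 b=1127/2283 c=-1994/761 d=997/2283
S(15/2) = 59927/48704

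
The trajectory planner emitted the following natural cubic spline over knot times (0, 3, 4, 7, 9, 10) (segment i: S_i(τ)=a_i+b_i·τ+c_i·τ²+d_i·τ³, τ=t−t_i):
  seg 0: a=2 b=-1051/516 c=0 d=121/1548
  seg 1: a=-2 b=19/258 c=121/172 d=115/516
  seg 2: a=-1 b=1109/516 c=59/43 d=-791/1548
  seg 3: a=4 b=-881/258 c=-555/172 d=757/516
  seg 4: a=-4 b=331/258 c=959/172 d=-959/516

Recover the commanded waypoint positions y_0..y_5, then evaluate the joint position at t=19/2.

y_0=2 y_1=-2 y_2=-1 y_3=4 y_4=-4 y_5=1
S(19/2) = -3023/1376

y_0 = S_0(0) = a_0 = 2
y_1 = S_1(0) = a_1 = -2
y_2 = S_2(0) = a_2 = -1
y_3 = S_3(0) = a_3 = 4
y_4 = S_4(0) = a_4 = -4
y_5 = S_4(1) = 1
t_q=19/2 is in segment 4 (τ=1/2); S_4(τ)=-3023/1376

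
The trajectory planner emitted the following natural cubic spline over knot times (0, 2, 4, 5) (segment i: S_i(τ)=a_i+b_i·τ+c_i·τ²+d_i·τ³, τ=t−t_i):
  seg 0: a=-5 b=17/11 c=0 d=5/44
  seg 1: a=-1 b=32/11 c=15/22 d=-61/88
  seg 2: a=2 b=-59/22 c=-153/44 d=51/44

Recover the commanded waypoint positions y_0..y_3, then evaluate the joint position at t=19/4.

y_0=-5 y_1=-1 y_2=2 y_3=-3
S(19/4) = -4163/2816

y_0 = S_0(0) = a_0 = -5
y_1 = S_1(0) = a_1 = -1
y_2 = S_2(0) = a_2 = 2
y_3 = S_2(1) = -3
t_q=19/4 is in segment 2 (τ=3/4); S_2(τ)=-4163/2816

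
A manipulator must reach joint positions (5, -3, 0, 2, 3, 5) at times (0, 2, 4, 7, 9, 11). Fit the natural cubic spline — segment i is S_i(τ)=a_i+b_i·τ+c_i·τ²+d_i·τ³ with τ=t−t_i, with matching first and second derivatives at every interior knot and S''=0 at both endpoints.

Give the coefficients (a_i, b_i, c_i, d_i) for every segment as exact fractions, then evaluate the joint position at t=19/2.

  seg 0: a=5 b=-4289/780 c=0 d=1169/3120
  seg 1: a=-3 b=-391/390 c=1169/520 d=-311/624
  seg 2: a=0 b=1567/780 c=-193/260 d=23/234
  seg 3: a=2 b=163/780 c=37/260 d=1/624
  seg 4: a=3 b=311/390 c=79/520 d=-79/3120
S(19/2) = 28567/8320

Δ: Δ0=-4, Δ1=3/2, Δ2=2/3, Δ3=1/2, Δ4=1
row 1: diag=8, rhs=33; c'=1/4, d'=33/8
row 2: denom=10−2·1/4=19/2; d'=(-5−2·33/8)/(19/2)=-53/38
row 3: denom=10−3·6/19=172/19; d'=(-1−3·-53/38)/(172/19)=121/344
row 4: denom=8−2·19/86=325/43; d'=(3−2·121/344)/(325/43)=79/260
back: M4=79/260
back: M3=121/344−19/86·79/260=37/130
back: M2=-53/38−6/19·37/130=-193/130
back: M1=33/8−1/4·-193/130=1169/260
M: M0=0, M1=1169/260, M2=-193/130, M3=37/130, M4=79/260, M5=0
seg 0: a=5, c=M0/2=0, d=(M1−M0)/(6·2)=1169/3120, b=Δ0−h0·(2M0+M1)/6=-4289/780
seg 1: a=-3, c=M1/2=1169/520, d=(M2−M1)/(6·2)=-311/624, b=Δ1−h1·(2M1+M2)/6=-391/390
seg 2: a=0, c=M2/2=-193/260, d=(M3−M2)/(6·3)=23/234, b=Δ2−h2·(2M2+M3)/6=1567/780
seg 3: a=2, c=M3/2=37/260, d=(M4−M3)/(6·2)=1/624, b=Δ3−h3·(2M3+M4)/6=163/780
seg 4: a=3, c=M4/2=79/520, d=(M5−M4)/(6·2)=-79/3120, b=Δ4−h4·(2M4+M5)/6=311/390
t_q=19/2 → seg 4, τ=1/2; S=3+311/390·τ+79/520·τ²+-79/3120·τ³=28567/8320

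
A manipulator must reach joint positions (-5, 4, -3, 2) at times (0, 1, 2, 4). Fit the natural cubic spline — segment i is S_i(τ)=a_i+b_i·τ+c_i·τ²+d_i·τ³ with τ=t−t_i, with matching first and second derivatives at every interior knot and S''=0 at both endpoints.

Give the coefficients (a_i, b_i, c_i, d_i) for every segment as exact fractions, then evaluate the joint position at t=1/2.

  seg 0: a=-5 b=625/46 c=0 d=-211/46
  seg 1: a=4 b=-4/23 c=-633/46 d=319/46
  seg 2: a=-3 b=-317/46 c=162/23 d=-27/23
S(1/2) = 449/368

Δ: Δ0=9, Δ1=-7, Δ2=5/2
row 1: diag=4, rhs=-96; c'=1/4, d'=-24
row 2: denom=6−1·1/4=23/4; d'=(57−1·-24)/(23/4)=324/23
back: M2=324/23
back: M1=-24−1/4·324/23=-633/23
M: M0=0, M1=-633/23, M2=324/23, M3=0
seg 0: a=-5, c=M0/2=0, d=(M1−M0)/(6·1)=-211/46, b=Δ0−h0·(2M0+M1)/6=625/46
seg 1: a=4, c=M1/2=-633/46, d=(M2−M1)/(6·1)=319/46, b=Δ1−h1·(2M1+M2)/6=-4/23
seg 2: a=-3, c=M2/2=162/23, d=(M3−M2)/(6·2)=-27/23, b=Δ2−h2·(2M2+M3)/6=-317/46
t_q=1/2 → seg 0, τ=1/2; S=-5+625/46·τ+0·τ²+-211/46·τ³=449/368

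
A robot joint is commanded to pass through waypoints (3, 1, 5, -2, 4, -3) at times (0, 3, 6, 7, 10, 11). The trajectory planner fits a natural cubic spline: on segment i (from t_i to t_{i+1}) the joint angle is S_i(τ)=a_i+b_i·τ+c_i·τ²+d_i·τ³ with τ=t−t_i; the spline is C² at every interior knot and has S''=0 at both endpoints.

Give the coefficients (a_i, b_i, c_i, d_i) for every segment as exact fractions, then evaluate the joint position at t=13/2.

Δ: Δ0=-2/3, Δ1=4/3, Δ2=-7, Δ3=2, Δ4=-7
row 1: diag=12, rhs=12; c'=1/4, d'=1
row 2: denom=8−3·1/4=29/4; d'=(-50−3·1)/(29/4)=-212/29
row 3: denom=8−1·4/29=228/29; d'=(54−1·-212/29)/(228/29)=889/114
row 4: denom=8−3·29/76=521/76; d'=(-54−3·889/114)/(521/76)=-5882/521
back: M4=-5882/521
back: M3=889/114−29/76·-5882/521=18922/1563
back: M2=-212/29−4/29·18922/1563=-14036/1563
back: M1=1−1/4·-14036/1563=5072/1563
M: M0=0, M1=5072/1563, M2=-14036/1563, M3=18922/1563, M4=-5882/521, M5=0
seg 0: a=3, c=M0/2=0, d=(M1−M0)/(6·3)=2536/14067, b=Δ0−h0·(2M0+M1)/6=-3578/1563
seg 1: a=1, c=M1/2=2536/1563, d=(M2−M1)/(6·3)=-9554/14067, b=Δ1−h1·(2M1+M2)/6=4030/1563
seg 2: a=5, c=M2/2=-7018/1563, d=(M3−M2)/(6·1)=1831/521, b=Δ2−h2·(2M2+M3)/6=-9416/1563
seg 3: a=-2, c=M3/2=9461/1563, d=(M4−M3)/(6·3)=-18284/14067, b=Δ3−h3·(2M3+M4)/6=-6973/1563
seg 4: a=4, c=M4/2=-2941/521, d=(M5−M4)/(6·1)=2941/1563, b=Δ4−h4·(2M4+M5)/6=-5059/1563
t_q=13/2 → seg 2, τ=1/2; S=5+-9416/1563·τ+-7018/1563·τ²+1831/521·τ³=16313/12504

  seg 0: a=3 b=-3578/1563 c=0 d=2536/14067
  seg 1: a=1 b=4030/1563 c=2536/1563 d=-9554/14067
  seg 2: a=5 b=-9416/1563 c=-7018/1563 d=1831/521
  seg 3: a=-2 b=-6973/1563 c=9461/1563 d=-18284/14067
  seg 4: a=4 b=-5059/1563 c=-2941/521 d=2941/1563
S(13/2) = 16313/12504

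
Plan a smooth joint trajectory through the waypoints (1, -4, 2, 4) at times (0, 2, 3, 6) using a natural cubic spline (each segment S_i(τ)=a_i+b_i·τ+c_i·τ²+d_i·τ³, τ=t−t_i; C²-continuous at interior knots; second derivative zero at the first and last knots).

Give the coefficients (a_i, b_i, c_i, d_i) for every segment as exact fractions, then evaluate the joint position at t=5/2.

  seg 0: a=1 b=-1585/282 c=0 d=110/141
  seg 1: a=-4 b=1055/282 c=220/47 d=-683/282
  seg 2: a=2 b=823/141 c=-243/94 d=27/94
S(5/2) = -949/752

Δ: Δ0=-5/2, Δ1=6, Δ2=2/3
row 1: diag=6, rhs=51; c'=1/6, d'=17/2
row 2: denom=8−1·1/6=47/6; d'=(-32−1·17/2)/(47/6)=-243/47
back: M2=-243/47
back: M1=17/2−1/6·-243/47=440/47
M: M0=0, M1=440/47, M2=-243/47, M3=0
seg 0: a=1, c=M0/2=0, d=(M1−M0)/(6·2)=110/141, b=Δ0−h0·(2M0+M1)/6=-1585/282
seg 1: a=-4, c=M1/2=220/47, d=(M2−M1)/(6·1)=-683/282, b=Δ1−h1·(2M1+M2)/6=1055/282
seg 2: a=2, c=M2/2=-243/94, d=(M3−M2)/(6·3)=27/94, b=Δ2−h2·(2M2+M3)/6=823/141
t_q=5/2 → seg 1, τ=1/2; S=-4+1055/282·τ+220/47·τ²+-683/282·τ³=-949/752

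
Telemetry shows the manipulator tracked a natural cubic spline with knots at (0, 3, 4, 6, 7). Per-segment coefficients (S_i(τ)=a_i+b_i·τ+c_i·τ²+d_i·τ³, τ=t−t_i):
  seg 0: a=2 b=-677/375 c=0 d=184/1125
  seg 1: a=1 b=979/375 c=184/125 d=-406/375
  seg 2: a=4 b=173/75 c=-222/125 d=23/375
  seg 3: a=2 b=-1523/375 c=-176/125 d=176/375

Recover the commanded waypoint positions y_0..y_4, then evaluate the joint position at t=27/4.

y_0 = S_0(0) = a_0 = 2
y_1 = S_1(0) = a_1 = 1
y_2 = S_2(0) = a_2 = 4
y_3 = S_3(0) = a_3 = 2
y_4 = S_3(1) = -3
t_q=27/4 is in segment 3 (τ=3/4); S_3(τ)=-41/25

y_0=2 y_1=1 y_2=4 y_3=2 y_4=-3
S(27/4) = -41/25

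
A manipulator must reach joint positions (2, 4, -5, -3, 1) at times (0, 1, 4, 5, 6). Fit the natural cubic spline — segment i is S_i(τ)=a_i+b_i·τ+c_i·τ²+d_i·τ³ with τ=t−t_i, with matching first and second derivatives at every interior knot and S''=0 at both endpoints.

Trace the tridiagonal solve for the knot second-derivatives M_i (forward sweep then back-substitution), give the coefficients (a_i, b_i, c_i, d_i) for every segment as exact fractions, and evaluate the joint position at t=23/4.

Δ: Δ0=2, Δ1=-3, Δ2=2, Δ3=4
row 1: diag=8, rhs=-30; c'=3/8, d'=-15/4
row 2: denom=8−3·3/8=55/8; d'=(30−3·-15/4)/(55/8)=6
row 3: denom=4−1·8/55=212/55; d'=(12−1·6)/(212/55)=165/106
back: M3=165/106
back: M2=6−8/55·165/106=306/53
back: M1=-15/4−3/8·306/53=-627/106
M: M0=0, M1=-627/106, M2=306/53, M3=165/106, M4=0
seg 0: a=2, c=M0/2=0, d=(M1−M0)/(6·1)=-209/212, b=Δ0−h0·(2M0+M1)/6=633/212
seg 1: a=4, c=M1/2=-627/212, d=(M2−M1)/(6·3)=413/636, b=Δ1−h1·(2M1+M2)/6=3/106
seg 2: a=-5, c=M2/2=153/53, d=(M3−M2)/(6·1)=-149/212, b=Δ2−h2·(2M2+M3)/6=-39/212
seg 3: a=-3, c=M3/2=165/212, d=(M4−M3)/(6·1)=-55/212, b=Δ3−h3·(2M3+M4)/6=369/106
t_q=23/4 → seg 3, τ=3/4; S=-3+369/106·τ+165/212·τ²+-55/212·τ³=-825/13568

  seg 0: a=2 b=633/212 c=0 d=-209/212
  seg 1: a=4 b=3/106 c=-627/212 d=413/636
  seg 2: a=-5 b=-39/212 c=153/53 d=-149/212
  seg 3: a=-3 b=369/106 c=165/212 d=-55/212
S(23/4) = -825/13568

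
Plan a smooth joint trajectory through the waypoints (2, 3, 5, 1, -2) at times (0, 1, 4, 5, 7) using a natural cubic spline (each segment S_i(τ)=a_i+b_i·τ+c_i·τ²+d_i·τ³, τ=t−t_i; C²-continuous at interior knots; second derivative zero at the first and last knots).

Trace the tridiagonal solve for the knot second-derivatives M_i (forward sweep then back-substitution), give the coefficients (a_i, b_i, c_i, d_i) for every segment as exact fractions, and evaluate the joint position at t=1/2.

  seg 0: a=2 b=211/276 c=0 d=65/276
  seg 1: a=3 b=203/138 c=65/92 d=-269/828
  seg 2: a=5 b=-845/276 c=-51/23 d=353/276
  seg 3: a=1 b=-505/138 c=149/92 d=-149/552
S(1/2) = 1775/736

Δ: Δ0=1, Δ1=2/3, Δ2=-4, Δ3=-3/2
row 1: diag=8, rhs=-2; c'=3/8, d'=-1/4
row 2: denom=8−3·3/8=55/8; d'=(-28−3·-1/4)/(55/8)=-218/55
row 3: denom=6−1·8/55=322/55; d'=(15−1·-218/55)/(322/55)=149/46
back: M3=149/46
back: M2=-218/55−8/55·149/46=-102/23
back: M1=-1/4−3/8·-102/23=65/46
M: M0=0, M1=65/46, M2=-102/23, M3=149/46, M4=0
seg 0: a=2, c=M0/2=0, d=(M1−M0)/(6·1)=65/276, b=Δ0−h0·(2M0+M1)/6=211/276
seg 1: a=3, c=M1/2=65/92, d=(M2−M1)/(6·3)=-269/828, b=Δ1−h1·(2M1+M2)/6=203/138
seg 2: a=5, c=M2/2=-51/23, d=(M3−M2)/(6·1)=353/276, b=Δ2−h2·(2M2+M3)/6=-845/276
seg 3: a=1, c=M3/2=149/92, d=(M4−M3)/(6·2)=-149/552, b=Δ3−h3·(2M3+M4)/6=-505/138
t_q=1/2 → seg 0, τ=1/2; S=2+211/276·τ+0·τ²+65/276·τ³=1775/736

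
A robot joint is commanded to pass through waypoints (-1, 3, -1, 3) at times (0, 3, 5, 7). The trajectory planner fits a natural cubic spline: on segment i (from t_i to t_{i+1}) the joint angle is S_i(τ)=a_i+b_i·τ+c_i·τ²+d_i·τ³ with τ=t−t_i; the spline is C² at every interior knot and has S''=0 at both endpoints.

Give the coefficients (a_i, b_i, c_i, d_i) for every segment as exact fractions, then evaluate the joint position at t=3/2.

Δ: Δ0=4/3, Δ1=-2, Δ2=2
row 1: diag=10, rhs=-20; c'=1/5, d'=-2
row 2: denom=8−2·1/5=38/5; d'=(24−2·-2)/(38/5)=70/19
back: M2=70/19
back: M1=-2−1/5·70/19=-52/19
M: M0=0, M1=-52/19, M2=70/19, M3=0
seg 0: a=-1, c=M0/2=0, d=(M1−M0)/(6·3)=-26/171, b=Δ0−h0·(2M0+M1)/6=154/57
seg 1: a=3, c=M1/2=-26/19, d=(M2−M1)/(6·2)=61/114, b=Δ1−h1·(2M1+M2)/6=-80/57
seg 2: a=-1, c=M2/2=35/19, d=(M3−M2)/(6·2)=-35/114, b=Δ2−h2·(2M2+M3)/6=-26/57
t_q=3/2 → seg 0, τ=3/2; S=-1+154/57·τ+0·τ²+-26/171·τ³=193/76

  seg 0: a=-1 b=154/57 c=0 d=-26/171
  seg 1: a=3 b=-80/57 c=-26/19 d=61/114
  seg 2: a=-1 b=-26/57 c=35/19 d=-35/114
S(3/2) = 193/76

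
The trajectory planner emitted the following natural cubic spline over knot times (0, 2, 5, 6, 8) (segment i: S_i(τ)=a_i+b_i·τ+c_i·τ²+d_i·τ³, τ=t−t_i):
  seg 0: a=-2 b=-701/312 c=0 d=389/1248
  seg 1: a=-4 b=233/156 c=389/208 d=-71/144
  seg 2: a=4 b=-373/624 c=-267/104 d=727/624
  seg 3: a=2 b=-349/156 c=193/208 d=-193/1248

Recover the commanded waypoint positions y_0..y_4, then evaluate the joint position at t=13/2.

y_0=-2 y_1=-4 y_2=4 y_3=2 y_4=0
S(13/2) = 3641/3328

y_0 = S_0(0) = a_0 = -2
y_1 = S_1(0) = a_1 = -4
y_2 = S_2(0) = a_2 = 4
y_3 = S_3(0) = a_3 = 2
y_4 = S_3(2) = 0
t_q=13/2 is in segment 3 (τ=1/2); S_3(τ)=3641/3328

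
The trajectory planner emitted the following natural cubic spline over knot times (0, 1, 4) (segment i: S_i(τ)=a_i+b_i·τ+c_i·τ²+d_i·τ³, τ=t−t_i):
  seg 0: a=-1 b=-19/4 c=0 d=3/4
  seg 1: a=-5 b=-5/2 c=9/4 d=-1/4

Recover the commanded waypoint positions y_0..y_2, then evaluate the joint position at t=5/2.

y_0=-1 y_1=-5 y_2=1
S(5/2) = -145/32

y_0 = S_0(0) = a_0 = -1
y_1 = S_1(0) = a_1 = -5
y_2 = S_1(3) = 1
t_q=5/2 is in segment 1 (τ=3/2); S_1(τ)=-145/32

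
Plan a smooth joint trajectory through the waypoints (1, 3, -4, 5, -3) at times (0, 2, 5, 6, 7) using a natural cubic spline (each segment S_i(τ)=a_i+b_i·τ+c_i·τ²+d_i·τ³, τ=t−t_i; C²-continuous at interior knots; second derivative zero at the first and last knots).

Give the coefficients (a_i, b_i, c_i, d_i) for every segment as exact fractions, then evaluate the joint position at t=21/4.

Δ: Δ0=1, Δ1=-7/3, Δ2=9, Δ3=-8
row 1: diag=10, rhs=-20; c'=3/10, d'=-2
row 2: denom=8−3·3/10=71/10; d'=(68−3·-2)/(71/10)=740/71
row 3: denom=4−1·10/71=274/71; d'=(-102−1·740/71)/(274/71)=-3991/137
back: M3=-3991/137
back: M2=740/71−10/71·-3991/137=1990/137
back: M1=-2−3/10·1990/137=-871/137
M: M0=0, M1=-871/137, M2=1990/137, M3=-3991/137, M4=0
seg 0: a=1, c=M0/2=0, d=(M1−M0)/(6·2)=-871/1644, b=Δ0−h0·(2M0+M1)/6=1282/411
seg 1: a=3, c=M1/2=-871/274, d=(M2−M1)/(6·3)=2861/2466, b=Δ1−h1·(2M1+M2)/6=-1331/411
seg 2: a=-4, c=M2/2=995/137, d=(M3−M2)/(6·1)=-5981/822, b=Δ2−h2·(2M2+M3)/6=7409/822
seg 3: a=5, c=M3/2=-3991/274, d=(M4−M3)/(6·1)=3991/822, b=Δ3−h3·(2M3+M4)/6=703/411
t_q=21/4 → seg 2, τ=1/4; S=-4+7409/822·τ+995/137·τ²+-5981/822·τ³=-24663/17536

  seg 0: a=1 b=1282/411 c=0 d=-871/1644
  seg 1: a=3 b=-1331/411 c=-871/274 d=2861/2466
  seg 2: a=-4 b=7409/822 c=995/137 d=-5981/822
  seg 3: a=5 b=703/411 c=-3991/274 d=3991/822
S(21/4) = -24663/17536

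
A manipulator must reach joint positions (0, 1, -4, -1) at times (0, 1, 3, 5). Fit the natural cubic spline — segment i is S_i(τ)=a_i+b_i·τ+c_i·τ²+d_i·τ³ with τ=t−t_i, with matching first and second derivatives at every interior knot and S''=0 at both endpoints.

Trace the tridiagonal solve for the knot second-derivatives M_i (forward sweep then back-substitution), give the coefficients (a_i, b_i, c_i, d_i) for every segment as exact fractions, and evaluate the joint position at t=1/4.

  seg 0: a=0 b=20/11 c=0 d=-9/11
  seg 1: a=1 b=-7/11 c=-27/11 d=67/88
  seg 2: a=-4 b=-29/22 c=93/44 d=-31/88
S(1/4) = 311/704

Δ: Δ0=1, Δ1=-5/2, Δ2=3/2
row 1: diag=6, rhs=-21; c'=1/3, d'=-7/2
row 2: denom=8−2·1/3=22/3; d'=(24−2·-7/2)/(22/3)=93/22
back: M2=93/22
back: M1=-7/2−1/3·93/22=-54/11
M: M0=0, M1=-54/11, M2=93/22, M3=0
seg 0: a=0, c=M0/2=0, d=(M1−M0)/(6·1)=-9/11, b=Δ0−h0·(2M0+M1)/6=20/11
seg 1: a=1, c=M1/2=-27/11, d=(M2−M1)/(6·2)=67/88, b=Δ1−h1·(2M1+M2)/6=-7/11
seg 2: a=-4, c=M2/2=93/44, d=(M3−M2)/(6·2)=-31/88, b=Δ2−h2·(2M2+M3)/6=-29/22
t_q=1/4 → seg 0, τ=1/4; S=0+20/11·τ+0·τ²+-9/11·τ³=311/704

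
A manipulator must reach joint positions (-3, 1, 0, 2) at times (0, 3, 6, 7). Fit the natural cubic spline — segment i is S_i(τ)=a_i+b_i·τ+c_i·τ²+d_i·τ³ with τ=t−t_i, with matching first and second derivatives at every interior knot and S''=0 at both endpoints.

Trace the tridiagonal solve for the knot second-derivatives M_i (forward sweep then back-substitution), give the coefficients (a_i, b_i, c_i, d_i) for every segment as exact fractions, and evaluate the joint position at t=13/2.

  seg 0: a=-3 b=59/29 c=0 d=-61/783
  seg 1: a=1 b=-2/29 c=-61/87 d=160/783
  seg 2: a=0 b=36/29 c=33/29 d=-11/29
S(13/2) = 199/232

Δ: Δ0=4/3, Δ1=-1/3, Δ2=2
row 1: diag=12, rhs=-10; c'=1/4, d'=-5/6
row 2: denom=8−3·1/4=29/4; d'=(14−3·-5/6)/(29/4)=66/29
back: M2=66/29
back: M1=-5/6−1/4·66/29=-122/87
M: M0=0, M1=-122/87, M2=66/29, M3=0
seg 0: a=-3, c=M0/2=0, d=(M1−M0)/(6·3)=-61/783, b=Δ0−h0·(2M0+M1)/6=59/29
seg 1: a=1, c=M1/2=-61/87, d=(M2−M1)/(6·3)=160/783, b=Δ1−h1·(2M1+M2)/6=-2/29
seg 2: a=0, c=M2/2=33/29, d=(M3−M2)/(6·1)=-11/29, b=Δ2−h2·(2M2+M3)/6=36/29
t_q=13/2 → seg 2, τ=1/2; S=0+36/29·τ+33/29·τ²+-11/29·τ³=199/232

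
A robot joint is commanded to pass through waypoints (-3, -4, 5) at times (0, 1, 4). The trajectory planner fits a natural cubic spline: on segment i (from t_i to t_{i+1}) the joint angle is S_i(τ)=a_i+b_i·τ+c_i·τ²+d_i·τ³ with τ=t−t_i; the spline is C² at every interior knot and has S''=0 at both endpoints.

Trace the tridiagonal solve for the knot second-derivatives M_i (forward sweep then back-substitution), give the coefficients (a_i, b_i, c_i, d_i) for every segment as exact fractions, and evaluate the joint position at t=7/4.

Δ: Δ0=-1, Δ1=3
row 1: diag=8, rhs=24; c'=3/8, d'=3
back: M1=3
M: M0=0, M1=3, M2=0
seg 0: a=-3, c=M0/2=0, d=(M1−M0)/(6·1)=1/2, b=Δ0−h0·(2M0+M1)/6=-3/2
seg 1: a=-4, c=M1/2=3/2, d=(M2−M1)/(6·3)=-1/6, b=Δ1−h1·(2M1+M2)/6=0
t_q=7/4 → seg 1, τ=3/4; S=-4+0·τ+3/2·τ²+-1/6·τ³=-413/128

  seg 0: a=-3 b=-3/2 c=0 d=1/2
  seg 1: a=-4 b=0 c=3/2 d=-1/6
S(7/4) = -413/128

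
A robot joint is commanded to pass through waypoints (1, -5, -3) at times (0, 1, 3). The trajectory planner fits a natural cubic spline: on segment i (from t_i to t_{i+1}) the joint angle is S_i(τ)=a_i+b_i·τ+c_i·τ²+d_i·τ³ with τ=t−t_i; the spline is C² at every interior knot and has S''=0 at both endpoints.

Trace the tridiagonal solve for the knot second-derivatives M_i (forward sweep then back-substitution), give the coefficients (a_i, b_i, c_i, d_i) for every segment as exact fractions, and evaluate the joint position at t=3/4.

Δ: Δ0=-6, Δ1=1
row 1: diag=6, rhs=42; c'=1/3, d'=7
back: M1=7
M: M0=0, M1=7, M2=0
seg 0: a=1, c=M0/2=0, d=(M1−M0)/(6·1)=7/6, b=Δ0−h0·(2M0+M1)/6=-43/6
seg 1: a=-5, c=M1/2=7/2, d=(M2−M1)/(6·2)=-7/12, b=Δ1−h1·(2M1+M2)/6=-11/3
t_q=3/4 → seg 0, τ=3/4; S=1+-43/6·τ+0·τ²+7/6·τ³=-497/128

  seg 0: a=1 b=-43/6 c=0 d=7/6
  seg 1: a=-5 b=-11/3 c=7/2 d=-7/12
S(3/4) = -497/128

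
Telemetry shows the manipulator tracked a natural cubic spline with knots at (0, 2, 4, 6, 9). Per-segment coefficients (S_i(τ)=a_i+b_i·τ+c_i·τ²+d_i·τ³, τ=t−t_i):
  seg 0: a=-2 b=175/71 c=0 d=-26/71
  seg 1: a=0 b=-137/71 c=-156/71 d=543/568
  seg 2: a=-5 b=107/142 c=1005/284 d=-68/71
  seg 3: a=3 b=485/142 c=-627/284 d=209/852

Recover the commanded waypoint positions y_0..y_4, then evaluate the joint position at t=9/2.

y_0 = S_0(0) = a_0 = -2
y_1 = S_1(0) = a_1 = 0
y_2 = S_2(0) = a_2 = -5
y_3 = S_3(0) = a_3 = 3
y_4 = S_3(3) = 0
t_q=9/2 is in segment 2 (τ=1/2); S_2(τ)=-4383/1136

y_0=-2 y_1=0 y_2=-5 y_3=3 y_4=0
S(9/2) = -4383/1136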